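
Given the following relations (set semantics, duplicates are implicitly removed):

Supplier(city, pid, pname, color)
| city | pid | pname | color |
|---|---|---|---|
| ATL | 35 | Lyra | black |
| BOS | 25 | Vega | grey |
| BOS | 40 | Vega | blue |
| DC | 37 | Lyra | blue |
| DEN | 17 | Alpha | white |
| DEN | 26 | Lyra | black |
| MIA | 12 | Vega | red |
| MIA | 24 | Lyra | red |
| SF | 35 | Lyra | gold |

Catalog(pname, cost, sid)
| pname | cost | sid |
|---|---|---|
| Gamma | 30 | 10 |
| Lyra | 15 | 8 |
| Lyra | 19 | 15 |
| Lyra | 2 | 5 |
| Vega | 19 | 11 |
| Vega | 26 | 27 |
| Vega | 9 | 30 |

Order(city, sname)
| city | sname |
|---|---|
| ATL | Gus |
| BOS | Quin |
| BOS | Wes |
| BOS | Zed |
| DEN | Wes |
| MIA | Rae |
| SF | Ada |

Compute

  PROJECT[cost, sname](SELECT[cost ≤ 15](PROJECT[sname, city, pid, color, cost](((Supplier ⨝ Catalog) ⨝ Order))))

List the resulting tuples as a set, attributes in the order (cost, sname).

{(15, Ada), (15, Gus), (15, Rae), (15, Wes), (2, Ada), (2, Gus), (2, Rae), (2, Wes), (9, Quin), (9, Rae), (9, Wes), (9, Zed)}

Joining Supplier and Catalog on pname yields {(ATL, 35, Lyra, black, 15, 8), (ATL, 35, Lyra, black, 19, 15), (ATL, 35, Lyra, black, 2, 5), (BOS, 25, Vega, grey, 19, 11), (BOS, 25, Vega, grey, 26, 27), (BOS, 25, Vega, grey, 9, 30), (BOS, 40, Vega, blue, 19, 11), (BOS, 40, Vega, blue, 26, 27), (BOS, 40, Vega, blue, 9, 30), (DC, 37, Lyra, blue, 15, 8), (DC, 37, Lyra, blue, 19, 15), (DC, 37, Lyra, blue, 2, 5), (DEN, 26, Lyra, black, 15, 8), (DEN, 26, Lyra, black, 19, 15), (DEN, 26, Lyra, black, 2, 5), (MIA, 12, Vega, red, 19, 11), (MIA, 12, Vega, red, 26, 27), (MIA, 12, Vega, red, 9, 30), (MIA, 24, Lyra, red, 15, 8), (MIA, 24, Lyra, red, 19, 15), (MIA, 24, Lyra, red, 2, 5), (SF, 35, Lyra, gold, 15, 8), (SF, 35, Lyra, gold, 19, 15), (SF, 35, Lyra, gold, 2, 5)}.
Joining (Supplier ⨝ Catalog) and Order on city yields {(ATL, 35, Lyra, black, 15, 8, Gus), (ATL, 35, Lyra, black, 19, 15, Gus), (ATL, 35, Lyra, black, 2, 5, Gus), (BOS, 25, Vega, grey, 19, 11, Quin), (BOS, 25, Vega, grey, 19, 11, Wes), (BOS, 25, Vega, grey, 19, 11, Zed), (BOS, 25, Vega, grey, 26, 27, Quin), (BOS, 25, Vega, grey, 26, 27, Wes), (BOS, 25, Vega, grey, 26, 27, Zed), (BOS, 25, Vega, grey, 9, 30, Quin), (BOS, 25, Vega, grey, 9, 30, Wes), (BOS, 25, Vega, grey, 9, 30, Zed), (BOS, 40, Vega, blue, 19, 11, Quin), (BOS, 40, Vega, blue, 19, 11, Wes), (BOS, 40, Vega, blue, 19, 11, Zed), (BOS, 40, Vega, blue, 26, 27, Quin), (BOS, 40, Vega, blue, 26, 27, Wes), (BOS, 40, Vega, blue, 26, 27, Zed), (BOS, 40, Vega, blue, 9, 30, Quin), (BOS, 40, Vega, blue, 9, 30, Wes), (BOS, 40, Vega, blue, 9, 30, Zed), (DEN, 26, Lyra, black, 15, 8, Wes), (DEN, 26, Lyra, black, 19, 15, Wes), (DEN, 26, Lyra, black, 2, 5, Wes), (MIA, 12, Vega, red, 19, 11, Rae), (MIA, 12, Vega, red, 26, 27, Rae), (MIA, 12, Vega, red, 9, 30, Rae), (MIA, 24, Lyra, red, 15, 8, Rae), (MIA, 24, Lyra, red, 19, 15, Rae), (MIA, 24, Lyra, red, 2, 5, Rae), (SF, 35, Lyra, gold, 15, 8, Ada), (SF, 35, Lyra, gold, 19, 15, Ada), (SF, 35, Lyra, gold, 2, 5, Ada)}.
π_{sname, city, pid, color, cost} gives {(Ada, SF, 35, gold, 15), (Ada, SF, 35, gold, 19), (Ada, SF, 35, gold, 2), (Gus, ATL, 35, black, 15), (Gus, ATL, 35, black, 19), (Gus, ATL, 35, black, 2), (Quin, BOS, 25, grey, 19), (Quin, BOS, 25, grey, 26), (Quin, BOS, 25, grey, 9), (Quin, BOS, 40, blue, 19), (Quin, BOS, 40, blue, 26), (Quin, BOS, 40, blue, 9), (Rae, MIA, 12, red, 19), (Rae, MIA, 12, red, 26), (Rae, MIA, 12, red, 9), (Rae, MIA, 24, red, 15), (Rae, MIA, 24, red, 19), (Rae, MIA, 24, red, 2), (Wes, BOS, 25, grey, 19), (Wes, BOS, 25, grey, 26), (Wes, BOS, 25, grey, 9), (Wes, BOS, 40, blue, 19), (Wes, BOS, 40, blue, 26), (Wes, BOS, 40, blue, 9), (Wes, DEN, 26, black, 15), (Wes, DEN, 26, black, 19), (Wes, DEN, 26, black, 2), (Zed, BOS, 25, grey, 19), (Zed, BOS, 25, grey, 26), (Zed, BOS, 25, grey, 9), (Zed, BOS, 40, blue, 19), (Zed, BOS, 40, blue, 26), (Zed, BOS, 40, blue, 9)}.
σ[cost ≤ 15]: keep tuples satisfying cost ≤ 15 → {(Ada, SF, 35, gold, 15), (Ada, SF, 35, gold, 2), (Gus, ATL, 35, black, 15), (Gus, ATL, 35, black, 2), (Quin, BOS, 25, grey, 9), (Quin, BOS, 40, blue, 9), (Rae, MIA, 12, red, 9), (Rae, MIA, 24, red, 15), (Rae, MIA, 24, red, 2), (Wes, BOS, 25, grey, 9), (Wes, BOS, 40, blue, 9), (Wes, DEN, 26, black, 15), (Wes, DEN, 26, black, 2), (Zed, BOS, 25, grey, 9), (Zed, BOS, 40, blue, 9)}
π_{cost, sname} gives {(15, Ada), (15, Gus), (15, Rae), (15, Wes), (2, Ada), (2, Gus), (2, Rae), (2, Wes), (9, Quin), (9, Rae), (9, Wes), (9, Zed)} (3 duplicate(s) eliminated).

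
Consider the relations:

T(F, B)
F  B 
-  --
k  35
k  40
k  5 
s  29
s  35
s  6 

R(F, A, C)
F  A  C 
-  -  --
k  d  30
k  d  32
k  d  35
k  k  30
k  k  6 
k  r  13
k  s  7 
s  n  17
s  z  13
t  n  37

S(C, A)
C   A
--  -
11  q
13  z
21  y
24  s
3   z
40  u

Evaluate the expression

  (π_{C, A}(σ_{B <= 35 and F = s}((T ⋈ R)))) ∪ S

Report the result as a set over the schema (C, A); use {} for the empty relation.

T ⋈ R (natural join on F): {(k, 35, d, 30), (k, 35, d, 32), (k, 35, d, 35), (k, 35, k, 30), (k, 35, k, 6), (k, 35, r, 13), (k, 35, s, 7), (k, 40, d, 30), (k, 40, d, 32), (k, 40, d, 35), (k, 40, k, 30), (k, 40, k, 6), (k, 40, r, 13), (k, 40, s, 7), (k, 5, d, 30), (k, 5, d, 32), (k, 5, d, 35), (k, 5, k, 30), (k, 5, k, 6), (k, 5, r, 13), (k, 5, s, 7), (s, 29, n, 17), (s, 29, z, 13), (s, 35, n, 17), (s, 35, z, 13), (s, 6, n, 17), (s, 6, z, 13)}
σ[B <= 35 and F = s]: keep tuples satisfying B <= 35 and F = s → {(s, 29, n, 17), (s, 29, z, 13), (s, 35, n, 17), (s, 35, z, 13), (s, 6, n, 17), (s, 6, z, 13)}
π_{C, A} gives {(13, z), (17, n)} (4 duplicate(s) eliminated).
Taking the union: {(11, q), (13, z), (17, n), (21, y), (24, s), (3, z), (40, u)}

{(11, q), (13, z), (17, n), (21, y), (24, s), (3, z), (40, u)}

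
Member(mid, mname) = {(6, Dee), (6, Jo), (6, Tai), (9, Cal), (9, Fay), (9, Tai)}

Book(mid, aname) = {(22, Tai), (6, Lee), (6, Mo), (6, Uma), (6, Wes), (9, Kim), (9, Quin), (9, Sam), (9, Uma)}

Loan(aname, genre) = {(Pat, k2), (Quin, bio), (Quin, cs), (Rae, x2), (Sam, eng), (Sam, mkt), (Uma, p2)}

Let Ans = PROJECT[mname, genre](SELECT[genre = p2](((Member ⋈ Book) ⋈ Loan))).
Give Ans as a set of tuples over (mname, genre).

{(Cal, p2), (Dee, p2), (Fay, p2), (Jo, p2), (Tai, p2)}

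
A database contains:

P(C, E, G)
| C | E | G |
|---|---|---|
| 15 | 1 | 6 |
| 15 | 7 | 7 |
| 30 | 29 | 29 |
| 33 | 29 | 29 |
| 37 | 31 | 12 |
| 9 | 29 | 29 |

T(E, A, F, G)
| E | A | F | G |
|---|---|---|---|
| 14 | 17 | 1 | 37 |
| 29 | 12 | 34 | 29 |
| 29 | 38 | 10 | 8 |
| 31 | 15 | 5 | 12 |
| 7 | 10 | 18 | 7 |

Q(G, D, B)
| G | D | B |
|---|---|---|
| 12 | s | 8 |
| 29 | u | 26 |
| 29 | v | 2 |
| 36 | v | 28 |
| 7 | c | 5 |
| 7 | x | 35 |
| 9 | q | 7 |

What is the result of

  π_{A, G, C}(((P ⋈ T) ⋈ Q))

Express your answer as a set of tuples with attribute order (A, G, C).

{(10, 7, 15), (12, 29, 30), (12, 29, 33), (12, 29, 9), (15, 12, 37)}

Joining P and T on E, G yields {(15, 7, 7, 10, 18), (30, 29, 29, 12, 34), (33, 29, 29, 12, 34), (37, 31, 12, 15, 5), (9, 29, 29, 12, 34)}.
Joining (P ⋈ T) and Q on G yields {(15, 7, 7, 10, 18, c, 5), (15, 7, 7, 10, 18, x, 35), (30, 29, 29, 12, 34, u, 26), (30, 29, 29, 12, 34, v, 2), (33, 29, 29, 12, 34, u, 26), (33, 29, 29, 12, 34, v, 2), (37, 31, 12, 15, 5, s, 8), (9, 29, 29, 12, 34, u, 26), (9, 29, 29, 12, 34, v, 2)}.
π[A, G, C]: project onto (A, G, C) (4 duplicate(s) eliminated) → {(10, 7, 15), (12, 29, 30), (12, 29, 33), (12, 29, 9), (15, 12, 37)}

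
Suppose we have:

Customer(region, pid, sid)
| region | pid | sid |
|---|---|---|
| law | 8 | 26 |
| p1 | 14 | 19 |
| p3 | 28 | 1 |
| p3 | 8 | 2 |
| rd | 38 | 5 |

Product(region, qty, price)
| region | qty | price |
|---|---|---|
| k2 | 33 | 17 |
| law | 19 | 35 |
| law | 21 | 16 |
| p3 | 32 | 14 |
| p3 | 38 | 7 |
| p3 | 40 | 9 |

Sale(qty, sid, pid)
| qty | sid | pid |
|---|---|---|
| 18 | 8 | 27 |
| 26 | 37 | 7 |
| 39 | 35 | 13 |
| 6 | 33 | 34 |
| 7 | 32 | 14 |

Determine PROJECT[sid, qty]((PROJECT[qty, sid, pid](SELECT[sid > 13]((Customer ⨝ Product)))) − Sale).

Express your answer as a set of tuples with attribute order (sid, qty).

{(26, 19), (26, 21)}

Natural join on region: {(law, 8, 26, 19, 35), (law, 8, 26, 21, 16), (p3, 28, 1, 32, 14), (p3, 28, 1, 38, 7), (p3, 28, 1, 40, 9), (p3, 8, 2, 32, 14), (p3, 8, 2, 38, 7), (p3, 8, 2, 40, 9)}
Filtering on sid > 13 leaves {(law, 8, 26, 19, 35), (law, 8, 26, 21, 16)}.
π[qty, sid, pid]: project onto (qty, sid, pid) → {(19, 26, 8), (21, 26, 8)}
Difference: {(19, 26, 8), (21, 26, 8)} with {(18, 8, 27), (26, 37, 7), (39, 35, 13), (6, 33, 34), (7, 32, 14)} → {(19, 26, 8), (21, 26, 8)}
π[sid, qty]: project onto (sid, qty) → {(26, 19), (26, 21)}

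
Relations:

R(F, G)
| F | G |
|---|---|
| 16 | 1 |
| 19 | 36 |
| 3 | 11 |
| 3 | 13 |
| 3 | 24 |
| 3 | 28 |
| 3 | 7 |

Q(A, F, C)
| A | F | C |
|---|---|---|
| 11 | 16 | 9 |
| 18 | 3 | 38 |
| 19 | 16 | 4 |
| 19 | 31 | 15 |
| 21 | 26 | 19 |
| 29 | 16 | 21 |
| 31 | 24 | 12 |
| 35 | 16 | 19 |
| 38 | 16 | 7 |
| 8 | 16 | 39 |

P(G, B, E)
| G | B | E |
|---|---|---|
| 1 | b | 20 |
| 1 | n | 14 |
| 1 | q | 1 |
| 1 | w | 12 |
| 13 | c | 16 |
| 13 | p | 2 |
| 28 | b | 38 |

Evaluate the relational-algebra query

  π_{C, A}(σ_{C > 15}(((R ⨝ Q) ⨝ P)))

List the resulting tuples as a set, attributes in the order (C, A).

{(19, 35), (21, 29), (38, 18), (39, 8)}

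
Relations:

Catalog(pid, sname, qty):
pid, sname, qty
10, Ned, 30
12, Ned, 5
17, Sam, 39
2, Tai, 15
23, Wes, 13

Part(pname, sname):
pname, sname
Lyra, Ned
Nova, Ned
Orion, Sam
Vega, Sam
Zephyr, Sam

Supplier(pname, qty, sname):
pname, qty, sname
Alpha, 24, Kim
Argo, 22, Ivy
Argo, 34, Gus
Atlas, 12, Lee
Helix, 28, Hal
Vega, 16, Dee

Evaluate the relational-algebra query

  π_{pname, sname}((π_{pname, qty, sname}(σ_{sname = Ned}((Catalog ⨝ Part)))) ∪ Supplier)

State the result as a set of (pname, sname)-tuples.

{(Alpha, Kim), (Argo, Gus), (Argo, Ivy), (Atlas, Lee), (Helix, Hal), (Lyra, Ned), (Nova, Ned), (Vega, Dee)}

Joining Catalog and Part on sname yields {(10, Ned, 30, Lyra), (10, Ned, 30, Nova), (12, Ned, 5, Lyra), (12, Ned, 5, Nova), (17, Sam, 39, Orion), (17, Sam, 39, Vega), (17, Sam, 39, Zephyr)}.
σ[sname = Ned]: keep tuples satisfying sname = Ned → {(10, Ned, 30, Lyra), (10, Ned, 30, Nova), (12, Ned, 5, Lyra), (12, Ned, 5, Nova)}
π_{pname, qty, sname} gives {(Lyra, 30, Ned), (Lyra, 5, Ned), (Nova, 30, Ned), (Nova, 5, Ned)}.
Set union of the two operands is {(Alpha, 24, Kim), (Argo, 22, Ivy), (Argo, 34, Gus), (Atlas, 12, Lee), (Helix, 28, Hal), (Lyra, 30, Ned), (Lyra, 5, Ned), (Nova, 30, Ned), (Nova, 5, Ned), (Vega, 16, Dee)}.
π_{pname, sname} gives {(Alpha, Kim), (Argo, Gus), (Argo, Ivy), (Atlas, Lee), (Helix, Hal), (Lyra, Ned), (Nova, Ned), (Vega, Dee)} (2 duplicate(s) eliminated).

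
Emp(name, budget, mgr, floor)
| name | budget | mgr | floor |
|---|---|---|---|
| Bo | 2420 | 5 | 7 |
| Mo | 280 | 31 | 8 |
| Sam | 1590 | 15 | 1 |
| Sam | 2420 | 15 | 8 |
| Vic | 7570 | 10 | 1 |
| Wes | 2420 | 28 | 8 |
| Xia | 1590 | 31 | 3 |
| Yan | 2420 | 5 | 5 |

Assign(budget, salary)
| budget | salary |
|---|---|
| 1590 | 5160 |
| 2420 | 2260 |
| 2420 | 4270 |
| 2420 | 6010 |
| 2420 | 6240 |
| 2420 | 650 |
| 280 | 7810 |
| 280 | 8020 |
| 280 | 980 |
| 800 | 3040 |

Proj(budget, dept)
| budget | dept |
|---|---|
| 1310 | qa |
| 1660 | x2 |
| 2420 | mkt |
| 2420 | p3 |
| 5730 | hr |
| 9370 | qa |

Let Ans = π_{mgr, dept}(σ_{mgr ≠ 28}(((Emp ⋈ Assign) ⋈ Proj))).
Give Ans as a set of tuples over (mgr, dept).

{(15, mkt), (15, p3), (5, mkt), (5, p3)}

Emp ⋈ Assign (natural join on budget): {(Bo, 2420, 5, 7, 2260), (Bo, 2420, 5, 7, 4270), (Bo, 2420, 5, 7, 6010), (Bo, 2420, 5, 7, 6240), (Bo, 2420, 5, 7, 650), (Mo, 280, 31, 8, 7810), (Mo, 280, 31, 8, 8020), (Mo, 280, 31, 8, 980), (Sam, 1590, 15, 1, 5160), (Sam, 2420, 15, 8, 2260), (Sam, 2420, 15, 8, 4270), (Sam, 2420, 15, 8, 6010), (Sam, 2420, 15, 8, 6240), (Sam, 2420, 15, 8, 650), (Wes, 2420, 28, 8, 2260), (Wes, 2420, 28, 8, 4270), (Wes, 2420, 28, 8, 6010), (Wes, 2420, 28, 8, 6240), (Wes, 2420, 28, 8, 650), (Xia, 1590, 31, 3, 5160), (Yan, 2420, 5, 5, 2260), (Yan, 2420, 5, 5, 4270), (Yan, 2420, 5, 5, 6010), (Yan, 2420, 5, 5, 6240), (Yan, 2420, 5, 5, 650)}
(Emp ⋈ Assign) ⋈ Proj (natural join on budget): {(Bo, 2420, 5, 7, 2260, mkt), (Bo, 2420, 5, 7, 2260, p3), (Bo, 2420, 5, 7, 4270, mkt), (Bo, 2420, 5, 7, 4270, p3), (Bo, 2420, 5, 7, 6010, mkt), (Bo, 2420, 5, 7, 6010, p3), (Bo, 2420, 5, 7, 6240, mkt), (Bo, 2420, 5, 7, 6240, p3), (Bo, 2420, 5, 7, 650, mkt), (Bo, 2420, 5, 7, 650, p3), (Sam, 2420, 15, 8, 2260, mkt), (Sam, 2420, 15, 8, 2260, p3), (Sam, 2420, 15, 8, 4270, mkt), (Sam, 2420, 15, 8, 4270, p3), (Sam, 2420, 15, 8, 6010, mkt), (Sam, 2420, 15, 8, 6010, p3), (Sam, 2420, 15, 8, 6240, mkt), (Sam, 2420, 15, 8, 6240, p3), (Sam, 2420, 15, 8, 650, mkt), (Sam, 2420, 15, 8, 650, p3), (Wes, 2420, 28, 8, 2260, mkt), (Wes, 2420, 28, 8, 2260, p3), (Wes, 2420, 28, 8, 4270, mkt), (Wes, 2420, 28, 8, 4270, p3), (Wes, 2420, 28, 8, 6010, mkt), (Wes, 2420, 28, 8, 6010, p3), (Wes, 2420, 28, 8, 6240, mkt), (Wes, 2420, 28, 8, 6240, p3), (Wes, 2420, 28, 8, 650, mkt), (Wes, 2420, 28, 8, 650, p3), (Yan, 2420, 5, 5, 2260, mkt), (Yan, 2420, 5, 5, 2260, p3), (Yan, 2420, 5, 5, 4270, mkt), (Yan, 2420, 5, 5, 4270, p3), (Yan, 2420, 5, 5, 6010, mkt), (Yan, 2420, 5, 5, 6010, p3), (Yan, 2420, 5, 5, 6240, mkt), (Yan, 2420, 5, 5, 6240, p3), (Yan, 2420, 5, 5, 650, mkt), (Yan, 2420, 5, 5, 650, p3)}
Selection mgr ≠ 28: {(Bo, 2420, 5, 7, 2260, mkt), (Bo, 2420, 5, 7, 2260, p3), (Bo, 2420, 5, 7, 4270, mkt), (Bo, 2420, 5, 7, 4270, p3), (Bo, 2420, 5, 7, 6010, mkt), (Bo, 2420, 5, 7, 6010, p3), (Bo, 2420, 5, 7, 6240, mkt), (Bo, 2420, 5, 7, 6240, p3), (Bo, 2420, 5, 7, 650, mkt), (Bo, 2420, 5, 7, 650, p3), (Sam, 2420, 15, 8, 2260, mkt), (Sam, 2420, 15, 8, 2260, p3), (Sam, 2420, 15, 8, 4270, mkt), (Sam, 2420, 15, 8, 4270, p3), (Sam, 2420, 15, 8, 6010, mkt), (Sam, 2420, 15, 8, 6010, p3), (Sam, 2420, 15, 8, 6240, mkt), (Sam, 2420, 15, 8, 6240, p3), (Sam, 2420, 15, 8, 650, mkt), (Sam, 2420, 15, 8, 650, p3), (Yan, 2420, 5, 5, 2260, mkt), (Yan, 2420, 5, 5, 2260, p3), (Yan, 2420, 5, 5, 4270, mkt), (Yan, 2420, 5, 5, 4270, p3), (Yan, 2420, 5, 5, 6010, mkt), (Yan, 2420, 5, 5, 6010, p3), (Yan, 2420, 5, 5, 6240, mkt), (Yan, 2420, 5, 5, 6240, p3), (Yan, 2420, 5, 5, 650, mkt), (Yan, 2420, 5, 5, 650, p3)}
Keep only column(s) mgr, dept (26 duplicate(s) eliminated): {(15, mkt), (15, p3), (5, mkt), (5, p3)}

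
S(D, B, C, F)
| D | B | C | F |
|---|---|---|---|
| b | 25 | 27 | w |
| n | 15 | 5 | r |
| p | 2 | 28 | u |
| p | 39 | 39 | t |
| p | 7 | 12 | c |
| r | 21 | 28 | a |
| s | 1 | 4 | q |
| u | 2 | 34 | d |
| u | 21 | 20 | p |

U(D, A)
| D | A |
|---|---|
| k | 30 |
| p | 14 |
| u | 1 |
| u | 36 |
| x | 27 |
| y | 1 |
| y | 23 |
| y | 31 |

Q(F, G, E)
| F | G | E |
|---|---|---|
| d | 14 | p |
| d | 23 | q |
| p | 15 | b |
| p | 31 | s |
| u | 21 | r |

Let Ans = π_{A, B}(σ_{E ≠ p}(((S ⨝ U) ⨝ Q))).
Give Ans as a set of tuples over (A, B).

{(1, 2), (1, 21), (14, 2), (36, 2), (36, 21)}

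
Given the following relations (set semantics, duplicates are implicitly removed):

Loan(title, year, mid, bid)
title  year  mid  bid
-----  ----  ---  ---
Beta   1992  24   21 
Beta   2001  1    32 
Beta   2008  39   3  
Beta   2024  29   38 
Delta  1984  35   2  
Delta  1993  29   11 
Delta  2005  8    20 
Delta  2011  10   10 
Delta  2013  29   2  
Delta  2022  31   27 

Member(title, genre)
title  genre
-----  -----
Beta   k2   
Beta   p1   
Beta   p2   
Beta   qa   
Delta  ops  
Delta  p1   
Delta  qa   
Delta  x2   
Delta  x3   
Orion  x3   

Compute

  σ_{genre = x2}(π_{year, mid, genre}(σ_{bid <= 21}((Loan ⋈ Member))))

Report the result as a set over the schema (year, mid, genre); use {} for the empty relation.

Joining Loan and Member on title yields {(Beta, 1992, 24, 21, k2), (Beta, 1992, 24, 21, p1), (Beta, 1992, 24, 21, p2), (Beta, 1992, 24, 21, qa), (Beta, 2001, 1, 32, k2), (Beta, 2001, 1, 32, p1), (Beta, 2001, 1, 32, p2), (Beta, 2001, 1, 32, qa), (Beta, 2008, 39, 3, k2), (Beta, 2008, 39, 3, p1), (Beta, 2008, 39, 3, p2), (Beta, 2008, 39, 3, qa), (Beta, 2024, 29, 38, k2), (Beta, 2024, 29, 38, p1), (Beta, 2024, 29, 38, p2), (Beta, 2024, 29, 38, qa), (Delta, 1984, 35, 2, ops), (Delta, 1984, 35, 2, p1), (Delta, 1984, 35, 2, qa), (Delta, 1984, 35, 2, x2), (Delta, 1984, 35, 2, x3), (Delta, 1993, 29, 11, ops), (Delta, 1993, 29, 11, p1), (Delta, 1993, 29, 11, qa), (Delta, 1993, 29, 11, x2), (Delta, 1993, 29, 11, x3), (Delta, 2005, 8, 20, ops), (Delta, 2005, 8, 20, p1), (Delta, 2005, 8, 20, qa), (Delta, 2005, 8, 20, x2), (Delta, 2005, 8, 20, x3), (Delta, 2011, 10, 10, ops), (Delta, 2011, 10, 10, p1), (Delta, 2011, 10, 10, qa), (Delta, 2011, 10, 10, x2), (Delta, 2011, 10, 10, x3), (Delta, 2013, 29, 2, ops), (Delta, 2013, 29, 2, p1), (Delta, 2013, 29, 2, qa), (Delta, 2013, 29, 2, x2), (Delta, 2013, 29, 2, x3), (Delta, 2022, 31, 27, ops), (Delta, 2022, 31, 27, p1), (Delta, 2022, 31, 27, qa), (Delta, 2022, 31, 27, x2), (Delta, 2022, 31, 27, x3)}.
σ[bid <= 21]: keep tuples satisfying bid <= 21 → {(Beta, 1992, 24, 21, k2), (Beta, 1992, 24, 21, p1), (Beta, 1992, 24, 21, p2), (Beta, 1992, 24, 21, qa), (Beta, 2008, 39, 3, k2), (Beta, 2008, 39, 3, p1), (Beta, 2008, 39, 3, p2), (Beta, 2008, 39, 3, qa), (Delta, 1984, 35, 2, ops), (Delta, 1984, 35, 2, p1), (Delta, 1984, 35, 2, qa), (Delta, 1984, 35, 2, x2), (Delta, 1984, 35, 2, x3), (Delta, 1993, 29, 11, ops), (Delta, 1993, 29, 11, p1), (Delta, 1993, 29, 11, qa), (Delta, 1993, 29, 11, x2), (Delta, 1993, 29, 11, x3), (Delta, 2005, 8, 20, ops), (Delta, 2005, 8, 20, p1), (Delta, 2005, 8, 20, qa), (Delta, 2005, 8, 20, x2), (Delta, 2005, 8, 20, x3), (Delta, 2011, 10, 10, ops), (Delta, 2011, 10, 10, p1), (Delta, 2011, 10, 10, qa), (Delta, 2011, 10, 10, x2), (Delta, 2011, 10, 10, x3), (Delta, 2013, 29, 2, ops), (Delta, 2013, 29, 2, p1), (Delta, 2013, 29, 2, qa), (Delta, 2013, 29, 2, x2), (Delta, 2013, 29, 2, x3)}
Keep only column(s) year, mid, genre: {(1984, 35, ops), (1984, 35, p1), (1984, 35, qa), (1984, 35, x2), (1984, 35, x3), (1992, 24, k2), (1992, 24, p1), (1992, 24, p2), (1992, 24, qa), (1993, 29, ops), (1993, 29, p1), (1993, 29, qa), (1993, 29, x2), (1993, 29, x3), (2005, 8, ops), (2005, 8, p1), (2005, 8, qa), (2005, 8, x2), (2005, 8, x3), (2008, 39, k2), (2008, 39, p1), (2008, 39, p2), (2008, 39, qa), (2011, 10, ops), (2011, 10, p1), (2011, 10, qa), (2011, 10, x2), (2011, 10, x3), (2013, 29, ops), (2013, 29, p1), (2013, 29, qa), (2013, 29, x2), (2013, 29, x3)}
σ[genre = x2]: keep tuples satisfying genre = x2 → {(1984, 35, x2), (1993, 29, x2), (2005, 8, x2), (2011, 10, x2), (2013, 29, x2)}

{(1984, 35, x2), (1993, 29, x2), (2005, 8, x2), (2011, 10, x2), (2013, 29, x2)}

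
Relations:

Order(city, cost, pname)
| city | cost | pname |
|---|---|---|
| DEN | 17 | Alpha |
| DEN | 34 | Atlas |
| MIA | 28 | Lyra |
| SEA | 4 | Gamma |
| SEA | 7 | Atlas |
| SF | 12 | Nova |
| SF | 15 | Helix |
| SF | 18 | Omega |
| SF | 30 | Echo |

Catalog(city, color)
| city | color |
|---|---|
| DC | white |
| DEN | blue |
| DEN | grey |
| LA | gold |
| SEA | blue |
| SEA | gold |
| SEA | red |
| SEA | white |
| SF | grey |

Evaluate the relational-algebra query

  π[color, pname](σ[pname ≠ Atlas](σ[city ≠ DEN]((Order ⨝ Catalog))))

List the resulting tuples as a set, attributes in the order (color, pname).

Order ⋈ Catalog (natural join on city): {(DEN, 17, Alpha, blue), (DEN, 17, Alpha, grey), (DEN, 34, Atlas, blue), (DEN, 34, Atlas, grey), (SEA, 4, Gamma, blue), (SEA, 4, Gamma, gold), (SEA, 4, Gamma, red), (SEA, 4, Gamma, white), (SEA, 7, Atlas, blue), (SEA, 7, Atlas, gold), (SEA, 7, Atlas, red), (SEA, 7, Atlas, white), (SF, 12, Nova, grey), (SF, 15, Helix, grey), (SF, 18, Omega, grey), (SF, 30, Echo, grey)}
Filtering on city ≠ DEN leaves {(SEA, 4, Gamma, blue), (SEA, 4, Gamma, gold), (SEA, 4, Gamma, red), (SEA, 4, Gamma, white), (SEA, 7, Atlas, blue), (SEA, 7, Atlas, gold), (SEA, 7, Atlas, red), (SEA, 7, Atlas, white), (SF, 12, Nova, grey), (SF, 15, Helix, grey), (SF, 18, Omega, grey), (SF, 30, Echo, grey)}.
Filtering on pname ≠ Atlas leaves {(SEA, 4, Gamma, blue), (SEA, 4, Gamma, gold), (SEA, 4, Gamma, red), (SEA, 4, Gamma, white), (SF, 12, Nova, grey), (SF, 15, Helix, grey), (SF, 18, Omega, grey), (SF, 30, Echo, grey)}.
π_{color, pname} gives {(blue, Gamma), (gold, Gamma), (grey, Echo), (grey, Helix), (grey, Nova), (grey, Omega), (red, Gamma), (white, Gamma)}.

{(blue, Gamma), (gold, Gamma), (grey, Echo), (grey, Helix), (grey, Nova), (grey, Omega), (red, Gamma), (white, Gamma)}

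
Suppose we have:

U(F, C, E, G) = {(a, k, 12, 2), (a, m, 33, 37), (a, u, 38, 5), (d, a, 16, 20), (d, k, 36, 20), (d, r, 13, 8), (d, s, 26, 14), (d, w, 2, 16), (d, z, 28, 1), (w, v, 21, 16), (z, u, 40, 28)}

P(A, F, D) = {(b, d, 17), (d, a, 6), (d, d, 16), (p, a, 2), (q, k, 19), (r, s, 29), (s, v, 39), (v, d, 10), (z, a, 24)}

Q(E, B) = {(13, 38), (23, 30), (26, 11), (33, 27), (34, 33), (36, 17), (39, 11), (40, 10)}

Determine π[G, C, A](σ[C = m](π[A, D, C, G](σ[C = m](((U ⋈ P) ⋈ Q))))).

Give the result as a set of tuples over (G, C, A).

{(37, m, d), (37, m, p), (37, m, z)}

Natural join on F: {(a, k, 12, 2, d, 6), (a, k, 12, 2, p, 2), (a, k, 12, 2, z, 24), (a, m, 33, 37, d, 6), (a, m, 33, 37, p, 2), (a, m, 33, 37, z, 24), (a, u, 38, 5, d, 6), (a, u, 38, 5, p, 2), (a, u, 38, 5, z, 24), (d, a, 16, 20, b, 17), (d, a, 16, 20, d, 16), (d, a, 16, 20, v, 10), (d, k, 36, 20, b, 17), (d, k, 36, 20, d, 16), (d, k, 36, 20, v, 10), (d, r, 13, 8, b, 17), (d, r, 13, 8, d, 16), (d, r, 13, 8, v, 10), (d, s, 26, 14, b, 17), (d, s, 26, 14, d, 16), (d, s, 26, 14, v, 10), (d, w, 2, 16, b, 17), (d, w, 2, 16, d, 16), (d, w, 2, 16, v, 10), (d, z, 28, 1, b, 17), (d, z, 28, 1, d, 16), (d, z, 28, 1, v, 10)}
Natural join on E: {(a, m, 33, 37, d, 6, 27), (a, m, 33, 37, p, 2, 27), (a, m, 33, 37, z, 24, 27), (d, k, 36, 20, b, 17, 17), (d, k, 36, 20, d, 16, 17), (d, k, 36, 20, v, 10, 17), (d, r, 13, 8, b, 17, 38), (d, r, 13, 8, d, 16, 38), (d, r, 13, 8, v, 10, 38), (d, s, 26, 14, b, 17, 11), (d, s, 26, 14, d, 16, 11), (d, s, 26, 14, v, 10, 11)}
Selection C = m: {(a, m, 33, 37, d, 6, 27), (a, m, 33, 37, p, 2, 27), (a, m, 33, 37, z, 24, 27)}
π[A, D, C, G]: project onto (A, D, C, G) → {(d, 6, m, 37), (p, 2, m, 37), (z, 24, m, 37)}
Selection C = m: {(d, 6, m, 37), (p, 2, m, 37), (z, 24, m, 37)}
π[G, C, A]: project onto (G, C, A) → {(37, m, d), (37, m, p), (37, m, z)}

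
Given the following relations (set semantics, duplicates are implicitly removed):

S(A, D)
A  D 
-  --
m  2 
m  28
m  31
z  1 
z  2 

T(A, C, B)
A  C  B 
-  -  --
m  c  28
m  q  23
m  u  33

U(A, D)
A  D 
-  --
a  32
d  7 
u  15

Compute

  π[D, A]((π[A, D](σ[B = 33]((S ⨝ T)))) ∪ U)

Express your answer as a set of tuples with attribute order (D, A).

{(15, u), (2, m), (28, m), (31, m), (32, a), (7, d)}

S ⋈ T (natural join on A): {(m, 2, c, 28), (m, 2, q, 23), (m, 2, u, 33), (m, 28, c, 28), (m, 28, q, 23), (m, 28, u, 33), (m, 31, c, 28), (m, 31, q, 23), (m, 31, u, 33)}
Apply σ_{B = 33}; surviving tuples: {(m, 2, u, 33), (m, 28, u, 33), (m, 31, u, 33)}
π[A, D]: project onto (A, D) → {(m, 2), (m, 28), (m, 31)}
Set union of the two operands is {(a, 32), (d, 7), (m, 2), (m, 28), (m, 31), (u, 15)}.
π[D, A]: project onto (D, A) → {(15, u), (2, m), (28, m), (31, m), (32, a), (7, d)}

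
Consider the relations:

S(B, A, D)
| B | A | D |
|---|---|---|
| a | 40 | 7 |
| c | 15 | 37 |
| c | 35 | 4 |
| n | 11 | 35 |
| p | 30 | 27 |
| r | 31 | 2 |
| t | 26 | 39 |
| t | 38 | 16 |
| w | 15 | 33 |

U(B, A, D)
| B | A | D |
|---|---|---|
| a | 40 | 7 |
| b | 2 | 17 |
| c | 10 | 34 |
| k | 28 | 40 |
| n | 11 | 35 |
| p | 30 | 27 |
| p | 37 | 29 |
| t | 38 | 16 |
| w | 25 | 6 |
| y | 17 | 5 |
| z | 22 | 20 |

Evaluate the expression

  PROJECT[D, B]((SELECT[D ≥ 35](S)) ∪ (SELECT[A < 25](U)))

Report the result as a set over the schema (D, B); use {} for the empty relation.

σ[D ≥ 35]: keep tuples satisfying D ≥ 35 → {(c, 15, 37), (n, 11, 35), (t, 26, 39)}
σ[A < 25]: keep tuples satisfying A < 25 → {(b, 2, 17), (c, 10, 34), (n, 11, 35), (y, 17, 5), (z, 22, 20)}
Set union of the two operands is {(b, 2, 17), (c, 10, 34), (c, 15, 37), (n, 11, 35), (t, 26, 39), (y, 17, 5), (z, 22, 20)}.
Projecting to D, B: {(17, b), (20, z), (34, c), (35, n), (37, c), (39, t), (5, y)}

{(17, b), (20, z), (34, c), (35, n), (37, c), (39, t), (5, y)}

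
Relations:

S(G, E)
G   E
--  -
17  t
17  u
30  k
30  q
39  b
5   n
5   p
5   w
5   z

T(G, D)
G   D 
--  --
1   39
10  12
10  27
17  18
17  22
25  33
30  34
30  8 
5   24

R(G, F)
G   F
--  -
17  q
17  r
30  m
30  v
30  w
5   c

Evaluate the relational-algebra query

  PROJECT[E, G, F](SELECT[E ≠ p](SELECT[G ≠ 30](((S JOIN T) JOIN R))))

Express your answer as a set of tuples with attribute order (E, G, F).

Joining S and T on G yields {(17, t, 18), (17, t, 22), (17, u, 18), (17, u, 22), (30, k, 34), (30, k, 8), (30, q, 34), (30, q, 8), (5, n, 24), (5, p, 24), (5, w, 24), (5, z, 24)}.
Joining (S JOIN T) and R on G yields {(17, t, 18, q), (17, t, 18, r), (17, t, 22, q), (17, t, 22, r), (17, u, 18, q), (17, u, 18, r), (17, u, 22, q), (17, u, 22, r), (30, k, 34, m), (30, k, 34, v), (30, k, 34, w), (30, k, 8, m), (30, k, 8, v), (30, k, 8, w), (30, q, 34, m), (30, q, 34, v), (30, q, 34, w), (30, q, 8, m), (30, q, 8, v), (30, q, 8, w), (5, n, 24, c), (5, p, 24, c), (5, w, 24, c), (5, z, 24, c)}.
Filtering on G ≠ 30 leaves {(17, t, 18, q), (17, t, 18, r), (17, t, 22, q), (17, t, 22, r), (17, u, 18, q), (17, u, 18, r), (17, u, 22, q), (17, u, 22, r), (5, n, 24, c), (5, p, 24, c), (5, w, 24, c), (5, z, 24, c)}.
Filtering on E ≠ p leaves {(17, t, 18, q), (17, t, 18, r), (17, t, 22, q), (17, t, 22, r), (17, u, 18, q), (17, u, 18, r), (17, u, 22, q), (17, u, 22, r), (5, n, 24, c), (5, w, 24, c), (5, z, 24, c)}.
Projecting to E, G, F (4 duplicate(s) eliminated): {(n, 5, c), (t, 17, q), (t, 17, r), (u, 17, q), (u, 17, r), (w, 5, c), (z, 5, c)}

{(n, 5, c), (t, 17, q), (t, 17, r), (u, 17, q), (u, 17, r), (w, 5, c), (z, 5, c)}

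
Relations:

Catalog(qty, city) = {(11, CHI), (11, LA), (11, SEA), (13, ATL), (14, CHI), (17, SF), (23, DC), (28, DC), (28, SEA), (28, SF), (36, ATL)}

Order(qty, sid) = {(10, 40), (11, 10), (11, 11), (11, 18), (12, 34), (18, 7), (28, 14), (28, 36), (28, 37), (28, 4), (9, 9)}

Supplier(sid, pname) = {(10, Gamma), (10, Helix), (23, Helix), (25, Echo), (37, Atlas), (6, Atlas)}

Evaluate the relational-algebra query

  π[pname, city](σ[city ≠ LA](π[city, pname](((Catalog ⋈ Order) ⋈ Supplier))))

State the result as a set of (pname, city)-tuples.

Joining Catalog and Order on qty yields {(11, CHI, 10), (11, CHI, 11), (11, CHI, 18), (11, LA, 10), (11, LA, 11), (11, LA, 18), (11, SEA, 10), (11, SEA, 11), (11, SEA, 18), (28, DC, 14), (28, DC, 36), (28, DC, 37), (28, DC, 4), (28, SEA, 14), (28, SEA, 36), (28, SEA, 37), (28, SEA, 4), (28, SF, 14), (28, SF, 36), (28, SF, 37), (28, SF, 4)}.
Joining (Catalog ⋈ Order) and Supplier on sid yields {(11, CHI, 10, Gamma), (11, CHI, 10, Helix), (11, LA, 10, Gamma), (11, LA, 10, Helix), (11, SEA, 10, Gamma), (11, SEA, 10, Helix), (28, DC, 37, Atlas), (28, SEA, 37, Atlas), (28, SF, 37, Atlas)}.
Projecting to city, pname: {(CHI, Gamma), (CHI, Helix), (DC, Atlas), (LA, Gamma), (LA, Helix), (SEA, Atlas), (SEA, Gamma), (SEA, Helix), (SF, Atlas)}
Selection city ≠ LA: {(CHI, Gamma), (CHI, Helix), (DC, Atlas), (SEA, Atlas), (SEA, Gamma), (SEA, Helix), (SF, Atlas)}
Projecting to pname, city: {(Atlas, DC), (Atlas, SEA), (Atlas, SF), (Gamma, CHI), (Gamma, SEA), (Helix, CHI), (Helix, SEA)}

{(Atlas, DC), (Atlas, SEA), (Atlas, SF), (Gamma, CHI), (Gamma, SEA), (Helix, CHI), (Helix, SEA)}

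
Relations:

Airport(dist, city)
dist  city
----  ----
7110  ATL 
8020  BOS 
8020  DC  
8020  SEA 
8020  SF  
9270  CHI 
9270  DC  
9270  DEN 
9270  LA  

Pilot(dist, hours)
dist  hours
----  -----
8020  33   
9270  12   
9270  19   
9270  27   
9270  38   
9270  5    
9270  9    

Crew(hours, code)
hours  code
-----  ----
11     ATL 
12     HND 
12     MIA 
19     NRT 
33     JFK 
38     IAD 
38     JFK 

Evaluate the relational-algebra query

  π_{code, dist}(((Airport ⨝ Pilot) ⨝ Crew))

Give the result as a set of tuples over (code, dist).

Natural join on dist: {(8020, BOS, 33), (8020, DC, 33), (8020, SEA, 33), (8020, SF, 33), (9270, CHI, 12), (9270, CHI, 19), (9270, CHI, 27), (9270, CHI, 38), (9270, CHI, 5), (9270, CHI, 9), (9270, DC, 12), (9270, DC, 19), (9270, DC, 27), (9270, DC, 38), (9270, DC, 5), (9270, DC, 9), (9270, DEN, 12), (9270, DEN, 19), (9270, DEN, 27), (9270, DEN, 38), (9270, DEN, 5), (9270, DEN, 9), (9270, LA, 12), (9270, LA, 19), (9270, LA, 27), (9270, LA, 38), (9270, LA, 5), (9270, LA, 9)}
Natural join on hours: {(8020, BOS, 33, JFK), (8020, DC, 33, JFK), (8020, SEA, 33, JFK), (8020, SF, 33, JFK), (9270, CHI, 12, HND), (9270, CHI, 12, MIA), (9270, CHI, 19, NRT), (9270, CHI, 38, IAD), (9270, CHI, 38, JFK), (9270, DC, 12, HND), (9270, DC, 12, MIA), (9270, DC, 19, NRT), (9270, DC, 38, IAD), (9270, DC, 38, JFK), (9270, DEN, 12, HND), (9270, DEN, 12, MIA), (9270, DEN, 19, NRT), (9270, DEN, 38, IAD), (9270, DEN, 38, JFK), (9270, LA, 12, HND), (9270, LA, 12, MIA), (9270, LA, 19, NRT), (9270, LA, 38, IAD), (9270, LA, 38, JFK)}
Projecting to code, dist (18 duplicate(s) eliminated): {(HND, 9270), (IAD, 9270), (JFK, 8020), (JFK, 9270), (MIA, 9270), (NRT, 9270)}

{(HND, 9270), (IAD, 9270), (JFK, 8020), (JFK, 9270), (MIA, 9270), (NRT, 9270)}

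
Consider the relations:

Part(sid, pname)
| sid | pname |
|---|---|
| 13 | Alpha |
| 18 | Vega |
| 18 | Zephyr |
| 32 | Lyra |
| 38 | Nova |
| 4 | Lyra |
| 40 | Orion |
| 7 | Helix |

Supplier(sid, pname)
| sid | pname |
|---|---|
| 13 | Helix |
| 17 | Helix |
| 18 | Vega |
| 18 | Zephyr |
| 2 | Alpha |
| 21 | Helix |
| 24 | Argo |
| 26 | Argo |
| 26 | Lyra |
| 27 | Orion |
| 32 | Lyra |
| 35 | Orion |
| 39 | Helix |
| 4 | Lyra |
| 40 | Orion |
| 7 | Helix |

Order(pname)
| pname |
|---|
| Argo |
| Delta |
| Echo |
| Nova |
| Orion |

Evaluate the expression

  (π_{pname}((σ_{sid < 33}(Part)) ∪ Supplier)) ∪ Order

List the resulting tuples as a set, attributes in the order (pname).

{Alpha, Argo, Delta, Echo, Helix, Lyra, Nova, Orion, Vega, Zephyr}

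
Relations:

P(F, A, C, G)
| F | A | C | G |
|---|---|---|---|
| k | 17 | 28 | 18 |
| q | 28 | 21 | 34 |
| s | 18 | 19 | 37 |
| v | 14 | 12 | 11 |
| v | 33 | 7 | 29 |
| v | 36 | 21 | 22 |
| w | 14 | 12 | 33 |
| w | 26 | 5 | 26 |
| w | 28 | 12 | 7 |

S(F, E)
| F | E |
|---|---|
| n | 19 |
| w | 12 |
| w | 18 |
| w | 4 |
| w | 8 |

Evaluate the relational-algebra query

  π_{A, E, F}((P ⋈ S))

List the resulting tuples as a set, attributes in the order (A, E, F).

Natural join on F: {(w, 14, 12, 33, 12), (w, 14, 12, 33, 18), (w, 14, 12, 33, 4), (w, 14, 12, 33, 8), (w, 26, 5, 26, 12), (w, 26, 5, 26, 18), (w, 26, 5, 26, 4), (w, 26, 5, 26, 8), (w, 28, 12, 7, 12), (w, 28, 12, 7, 18), (w, 28, 12, 7, 4), (w, 28, 12, 7, 8)}
Projecting to A, E, F: {(14, 12, w), (14, 18, w), (14, 4, w), (14, 8, w), (26, 12, w), (26, 18, w), (26, 4, w), (26, 8, w), (28, 12, w), (28, 18, w), (28, 4, w), (28, 8, w)}

{(14, 12, w), (14, 18, w), (14, 4, w), (14, 8, w), (26, 12, w), (26, 18, w), (26, 4, w), (26, 8, w), (28, 12, w), (28, 18, w), (28, 4, w), (28, 8, w)}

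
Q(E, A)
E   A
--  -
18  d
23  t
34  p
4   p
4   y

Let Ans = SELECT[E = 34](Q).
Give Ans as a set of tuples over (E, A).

{(34, p)}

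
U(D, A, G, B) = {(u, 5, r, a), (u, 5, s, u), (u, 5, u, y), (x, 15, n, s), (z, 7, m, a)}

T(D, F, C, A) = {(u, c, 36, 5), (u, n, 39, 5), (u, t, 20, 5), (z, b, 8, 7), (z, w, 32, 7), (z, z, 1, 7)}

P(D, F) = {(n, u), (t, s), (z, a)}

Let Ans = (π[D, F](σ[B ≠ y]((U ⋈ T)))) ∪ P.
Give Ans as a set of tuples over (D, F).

Natural join on D, A: {(u, 5, r, a, c, 36), (u, 5, r, a, n, 39), (u, 5, r, a, t, 20), (u, 5, s, u, c, 36), (u, 5, s, u, n, 39), (u, 5, s, u, t, 20), (u, 5, u, y, c, 36), (u, 5, u, y, n, 39), (u, 5, u, y, t, 20), (z, 7, m, a, b, 8), (z, 7, m, a, w, 32), (z, 7, m, a, z, 1)}
σ[B ≠ y]: keep tuples satisfying B ≠ y → {(u, 5, r, a, c, 36), (u, 5, r, a, n, 39), (u, 5, r, a, t, 20), (u, 5, s, u, c, 36), (u, 5, s, u, n, 39), (u, 5, s, u, t, 20), (z, 7, m, a, b, 8), (z, 7, m, a, w, 32), (z, 7, m, a, z, 1)}
π_{D, F} gives {(u, c), (u, n), (u, t), (z, b), (z, w), (z, z)} (3 duplicate(s) eliminated).
Taking the union: {(n, u), (t, s), (u, c), (u, n), (u, t), (z, a), (z, b), (z, w), (z, z)}

{(n, u), (t, s), (u, c), (u, n), (u, t), (z, a), (z, b), (z, w), (z, z)}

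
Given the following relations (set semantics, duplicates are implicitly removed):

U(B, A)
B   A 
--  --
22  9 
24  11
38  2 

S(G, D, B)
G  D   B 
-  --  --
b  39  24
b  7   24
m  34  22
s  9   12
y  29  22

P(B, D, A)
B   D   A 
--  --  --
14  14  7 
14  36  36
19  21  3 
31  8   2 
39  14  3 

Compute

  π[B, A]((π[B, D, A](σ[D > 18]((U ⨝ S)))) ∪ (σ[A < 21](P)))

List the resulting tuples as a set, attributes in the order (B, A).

{(14, 7), (19, 3), (22, 9), (24, 11), (31, 2), (39, 3)}

Joining U and S on B yields {(22, 9, m, 34), (22, 9, y, 29), (24, 11, b, 39), (24, 11, b, 7)}.
σ[D > 18]: keep tuples satisfying D > 18 → {(22, 9, m, 34), (22, 9, y, 29), (24, 11, b, 39)}
π_{B, D, A} gives {(22, 29, 9), (22, 34, 9), (24, 39, 11)}.
σ[A < 21]: keep tuples satisfying A < 21 → {(14, 14, 7), (19, 21, 3), (31, 8, 2), (39, 14, 3)}
Union: {(22, 29, 9), (22, 34, 9), (24, 39, 11)} with {(14, 14, 7), (19, 21, 3), (31, 8, 2), (39, 14, 3)} → {(14, 14, 7), (19, 21, 3), (22, 29, 9), (22, 34, 9), (24, 39, 11), (31, 8, 2), (39, 14, 3)}
π_{B, A} gives {(14, 7), (19, 3), (22, 9), (24, 11), (31, 2), (39, 3)} (1 duplicate(s) eliminated).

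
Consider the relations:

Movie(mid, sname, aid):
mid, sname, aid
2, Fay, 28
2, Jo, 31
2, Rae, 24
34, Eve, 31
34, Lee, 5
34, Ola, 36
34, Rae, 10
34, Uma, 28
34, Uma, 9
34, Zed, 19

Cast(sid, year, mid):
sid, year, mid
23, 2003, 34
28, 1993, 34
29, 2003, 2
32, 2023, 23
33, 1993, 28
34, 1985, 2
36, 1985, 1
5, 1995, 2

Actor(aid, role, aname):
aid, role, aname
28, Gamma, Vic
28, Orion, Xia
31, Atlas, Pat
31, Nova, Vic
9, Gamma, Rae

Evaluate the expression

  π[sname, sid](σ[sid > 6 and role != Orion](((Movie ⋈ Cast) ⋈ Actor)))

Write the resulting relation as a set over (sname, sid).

{(Eve, 23), (Eve, 28), (Fay, 29), (Fay, 34), (Jo, 29), (Jo, 34), (Uma, 23), (Uma, 28)}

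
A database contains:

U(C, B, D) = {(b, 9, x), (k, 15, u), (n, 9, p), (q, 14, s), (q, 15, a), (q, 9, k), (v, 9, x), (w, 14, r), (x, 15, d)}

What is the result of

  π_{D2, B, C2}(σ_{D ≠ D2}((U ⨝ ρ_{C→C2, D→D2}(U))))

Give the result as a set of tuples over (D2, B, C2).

{(a, 15, q), (d, 15, x), (k, 9, q), (p, 9, n), (r, 14, w), (s, 14, q), (u, 15, k), (x, 9, b), (x, 9, v)}

ρ[C→C2, D→D2]: schema becomes (C2, B, D2); tuples unchanged.
U ⋈ ρ_{C→C2, D→D2}(U) (natural join on B): {(b, 9, x, b, x), (b, 9, x, n, p), (b, 9, x, q, k), (b, 9, x, v, x), (k, 15, u, k, u), (k, 15, u, q, a), (k, 15, u, x, d), (n, 9, p, b, x), (n, 9, p, n, p), (n, 9, p, q, k), (n, 9, p, v, x), (q, 14, s, q, s), (q, 14, s, w, r), (q, 15, a, k, u), (q, 15, a, q, a), (q, 15, a, x, d), (q, 9, k, b, x), (q, 9, k, n, p), (q, 9, k, q, k), (q, 9, k, v, x), (v, 9, x, b, x), (v, 9, x, n, p), (v, 9, x, q, k), (v, 9, x, v, x), (w, 14, r, q, s), (w, 14, r, w, r), (x, 15, d, k, u), (x, 15, d, q, a), (x, 15, d, x, d)}
σ[D ≠ D2]: keep tuples satisfying D ≠ D2 → {(b, 9, x, n, p), (b, 9, x, q, k), (k, 15, u, q, a), (k, 15, u, x, d), (n, 9, p, b, x), (n, 9, p, q, k), (n, 9, p, v, x), (q, 14, s, w, r), (q, 15, a, k, u), (q, 15, a, x, d), (q, 9, k, b, x), (q, 9, k, n, p), (q, 9, k, v, x), (v, 9, x, n, p), (v, 9, x, q, k), (w, 14, r, q, s), (x, 15, d, k, u), (x, 15, d, q, a)}
π_{D2, B, C2} gives {(a, 15, q), (d, 15, x), (k, 9, q), (p, 9, n), (r, 14, w), (s, 14, q), (u, 15, k), (x, 9, b), (x, 9, v)} (9 duplicate(s) eliminated).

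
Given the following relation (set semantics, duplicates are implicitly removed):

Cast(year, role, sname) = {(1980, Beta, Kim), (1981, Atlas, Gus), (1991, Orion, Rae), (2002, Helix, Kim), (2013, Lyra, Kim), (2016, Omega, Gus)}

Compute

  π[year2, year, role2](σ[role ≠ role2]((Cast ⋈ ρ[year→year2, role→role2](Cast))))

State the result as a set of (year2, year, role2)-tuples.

ρ[year→year2, role→role2]: schema becomes (year2, role2, sname); tuples unchanged.
Joining Cast and ρ[year→year2, role→role2](Cast) on sname yields {(1980, Beta, Kim, 1980, Beta), (1980, Beta, Kim, 2002, Helix), (1980, Beta, Kim, 2013, Lyra), (1981, Atlas, Gus, 1981, Atlas), (1981, Atlas, Gus, 2016, Omega), (1991, Orion, Rae, 1991, Orion), (2002, Helix, Kim, 1980, Beta), (2002, Helix, Kim, 2002, Helix), (2002, Helix, Kim, 2013, Lyra), (2013, Lyra, Kim, 1980, Beta), (2013, Lyra, Kim, 2002, Helix), (2013, Lyra, Kim, 2013, Lyra), (2016, Omega, Gus, 1981, Atlas), (2016, Omega, Gus, 2016, Omega)}.
Filtering on role ≠ role2 leaves {(1980, Beta, Kim, 2002, Helix), (1980, Beta, Kim, 2013, Lyra), (1981, Atlas, Gus, 2016, Omega), (2002, Helix, Kim, 1980, Beta), (2002, Helix, Kim, 2013, Lyra), (2013, Lyra, Kim, 1980, Beta), (2013, Lyra, Kim, 2002, Helix), (2016, Omega, Gus, 1981, Atlas)}.
Projecting to year2, year, role2: {(1980, 2002, Beta), (1980, 2013, Beta), (1981, 2016, Atlas), (2002, 1980, Helix), (2002, 2013, Helix), (2013, 1980, Lyra), (2013, 2002, Lyra), (2016, 1981, Omega)}

{(1980, 2002, Beta), (1980, 2013, Beta), (1981, 2016, Atlas), (2002, 1980, Helix), (2002, 2013, Helix), (2013, 1980, Lyra), (2013, 2002, Lyra), (2016, 1981, Omega)}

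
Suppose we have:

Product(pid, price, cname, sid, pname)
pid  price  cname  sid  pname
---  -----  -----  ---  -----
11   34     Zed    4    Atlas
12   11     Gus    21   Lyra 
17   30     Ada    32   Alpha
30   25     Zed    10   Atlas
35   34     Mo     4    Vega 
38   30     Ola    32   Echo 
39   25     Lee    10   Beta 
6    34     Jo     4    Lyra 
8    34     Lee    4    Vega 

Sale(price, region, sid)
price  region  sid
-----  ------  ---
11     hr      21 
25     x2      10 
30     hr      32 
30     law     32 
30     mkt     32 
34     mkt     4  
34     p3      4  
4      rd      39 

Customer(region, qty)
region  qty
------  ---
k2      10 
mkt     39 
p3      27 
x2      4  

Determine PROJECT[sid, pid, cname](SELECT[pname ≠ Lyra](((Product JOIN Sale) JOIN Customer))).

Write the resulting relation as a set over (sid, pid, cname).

Joining Product and Sale on price, sid yields {(11, 34, Zed, 4, Atlas, mkt), (11, 34, Zed, 4, Atlas, p3), (12, 11, Gus, 21, Lyra, hr), (17, 30, Ada, 32, Alpha, hr), (17, 30, Ada, 32, Alpha, law), (17, 30, Ada, 32, Alpha, mkt), (30, 25, Zed, 10, Atlas, x2), (35, 34, Mo, 4, Vega, mkt), (35, 34, Mo, 4, Vega, p3), (38, 30, Ola, 32, Echo, hr), (38, 30, Ola, 32, Echo, law), (38, 30, Ola, 32, Echo, mkt), (39, 25, Lee, 10, Beta, x2), (6, 34, Jo, 4, Lyra, mkt), (6, 34, Jo, 4, Lyra, p3), (8, 34, Lee, 4, Vega, mkt), (8, 34, Lee, 4, Vega, p3)}.
Joining (Product JOIN Sale) and Customer on region yields {(11, 34, Zed, 4, Atlas, mkt, 39), (11, 34, Zed, 4, Atlas, p3, 27), (17, 30, Ada, 32, Alpha, mkt, 39), (30, 25, Zed, 10, Atlas, x2, 4), (35, 34, Mo, 4, Vega, mkt, 39), (35, 34, Mo, 4, Vega, p3, 27), (38, 30, Ola, 32, Echo, mkt, 39), (39, 25, Lee, 10, Beta, x2, 4), (6, 34, Jo, 4, Lyra, mkt, 39), (6, 34, Jo, 4, Lyra, p3, 27), (8, 34, Lee, 4, Vega, mkt, 39), (8, 34, Lee, 4, Vega, p3, 27)}.
σ[pname ≠ Lyra]: keep tuples satisfying pname ≠ Lyra → {(11, 34, Zed, 4, Atlas, mkt, 39), (11, 34, Zed, 4, Atlas, p3, 27), (17, 30, Ada, 32, Alpha, mkt, 39), (30, 25, Zed, 10, Atlas, x2, 4), (35, 34, Mo, 4, Vega, mkt, 39), (35, 34, Mo, 4, Vega, p3, 27), (38, 30, Ola, 32, Echo, mkt, 39), (39, 25, Lee, 10, Beta, x2, 4), (8, 34, Lee, 4, Vega, mkt, 39), (8, 34, Lee, 4, Vega, p3, 27)}
π_{sid, pid, cname} gives {(10, 30, Zed), (10, 39, Lee), (32, 17, Ada), (32, 38, Ola), (4, 11, Zed), (4, 35, Mo), (4, 8, Lee)} (3 duplicate(s) eliminated).

{(10, 30, Zed), (10, 39, Lee), (32, 17, Ada), (32, 38, Ola), (4, 11, Zed), (4, 35, Mo), (4, 8, Lee)}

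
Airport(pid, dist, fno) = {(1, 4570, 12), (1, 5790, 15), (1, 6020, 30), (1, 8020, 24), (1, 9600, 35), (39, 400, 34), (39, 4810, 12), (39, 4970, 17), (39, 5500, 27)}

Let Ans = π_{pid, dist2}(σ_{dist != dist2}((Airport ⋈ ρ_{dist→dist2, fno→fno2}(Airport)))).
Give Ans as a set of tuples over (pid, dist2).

ρ[dist→dist2, fno→fno2]: schema becomes (pid, dist2, fno2); tuples unchanged.
Natural join on pid: {(1, 4570, 12, 4570, 12), (1, 4570, 12, 5790, 15), (1, 4570, 12, 6020, 30), (1, 4570, 12, 8020, 24), (1, 4570, 12, 9600, 35), (1, 5790, 15, 4570, 12), (1, 5790, 15, 5790, 15), (1, 5790, 15, 6020, 30), (1, 5790, 15, 8020, 24), (1, 5790, 15, 9600, 35), (1, 6020, 30, 4570, 12), (1, 6020, 30, 5790, 15), (1, 6020, 30, 6020, 30), (1, 6020, 30, 8020, 24), (1, 6020, 30, 9600, 35), (1, 8020, 24, 4570, 12), (1, 8020, 24, 5790, 15), (1, 8020, 24, 6020, 30), (1, 8020, 24, 8020, 24), (1, 8020, 24, 9600, 35), (1, 9600, 35, 4570, 12), (1, 9600, 35, 5790, 15), (1, 9600, 35, 6020, 30), (1, 9600, 35, 8020, 24), (1, 9600, 35, 9600, 35), (39, 400, 34, 400, 34), (39, 400, 34, 4810, 12), (39, 400, 34, 4970, 17), (39, 400, 34, 5500, 27), (39, 4810, 12, 400, 34), (39, 4810, 12, 4810, 12), (39, 4810, 12, 4970, 17), (39, 4810, 12, 5500, 27), (39, 4970, 17, 400, 34), (39, 4970, 17, 4810, 12), (39, 4970, 17, 4970, 17), (39, 4970, 17, 5500, 27), (39, 5500, 27, 400, 34), (39, 5500, 27, 4810, 12), (39, 5500, 27, 4970, 17), (39, 5500, 27, 5500, 27)}
Filtering on dist != dist2 leaves {(1, 4570, 12, 5790, 15), (1, 4570, 12, 6020, 30), (1, 4570, 12, 8020, 24), (1, 4570, 12, 9600, 35), (1, 5790, 15, 4570, 12), (1, 5790, 15, 6020, 30), (1, 5790, 15, 8020, 24), (1, 5790, 15, 9600, 35), (1, 6020, 30, 4570, 12), (1, 6020, 30, 5790, 15), (1, 6020, 30, 8020, 24), (1, 6020, 30, 9600, 35), (1, 8020, 24, 4570, 12), (1, 8020, 24, 5790, 15), (1, 8020, 24, 6020, 30), (1, 8020, 24, 9600, 35), (1, 9600, 35, 4570, 12), (1, 9600, 35, 5790, 15), (1, 9600, 35, 6020, 30), (1, 9600, 35, 8020, 24), (39, 400, 34, 4810, 12), (39, 400, 34, 4970, 17), (39, 400, 34, 5500, 27), (39, 4810, 12, 400, 34), (39, 4810, 12, 4970, 17), (39, 4810, 12, 5500, 27), (39, 4970, 17, 400, 34), (39, 4970, 17, 4810, 12), (39, 4970, 17, 5500, 27), (39, 5500, 27, 400, 34), (39, 5500, 27, 4810, 12), (39, 5500, 27, 4970, 17)}.
Keep only column(s) pid, dist2 (23 duplicate(s) eliminated): {(1, 4570), (1, 5790), (1, 6020), (1, 8020), (1, 9600), (39, 400), (39, 4810), (39, 4970), (39, 5500)}

{(1, 4570), (1, 5790), (1, 6020), (1, 8020), (1, 9600), (39, 400), (39, 4810), (39, 4970), (39, 5500)}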